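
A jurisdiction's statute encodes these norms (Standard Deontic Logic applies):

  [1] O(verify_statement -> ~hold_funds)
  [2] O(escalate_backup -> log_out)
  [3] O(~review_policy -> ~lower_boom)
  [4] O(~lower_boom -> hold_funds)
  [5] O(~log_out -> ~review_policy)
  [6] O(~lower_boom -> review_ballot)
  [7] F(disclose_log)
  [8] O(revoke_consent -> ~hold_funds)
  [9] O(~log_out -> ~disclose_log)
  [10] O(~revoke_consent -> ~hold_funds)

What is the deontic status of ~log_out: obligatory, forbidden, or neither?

Forbidden

Premises 10 and 8 are O(~revoke_consent -> ~hold_funds) and O(revoke_consent -> ~hold_funds); every ideal world satisfies ~revoke_consent or revoke_consent, so in either case ~hold_funds holds — hence O(~hold_funds).
The contrapositive of premise 4 (O(~lower_boom -> hold_funds)) is O(~hold_funds -> lower_boom), and O(~hold_funds) is already established, so O(lower_boom).
The contrapositive of premise 3 (O(~review_policy -> ~lower_boom)) is O(lower_boom -> review_policy), and O(lower_boom) is already established, so O(review_policy).
The contrapositive of premise 5 (O(~log_out -> ~review_policy)) is O(review_policy -> log_out), and O(review_policy) is already established, so O(log_out).
Premises 1, 2, 6, 7, 9 do not contribute to this derivation.
Thus O(log_out), which is F(~log_out): ~log_out is forbidden.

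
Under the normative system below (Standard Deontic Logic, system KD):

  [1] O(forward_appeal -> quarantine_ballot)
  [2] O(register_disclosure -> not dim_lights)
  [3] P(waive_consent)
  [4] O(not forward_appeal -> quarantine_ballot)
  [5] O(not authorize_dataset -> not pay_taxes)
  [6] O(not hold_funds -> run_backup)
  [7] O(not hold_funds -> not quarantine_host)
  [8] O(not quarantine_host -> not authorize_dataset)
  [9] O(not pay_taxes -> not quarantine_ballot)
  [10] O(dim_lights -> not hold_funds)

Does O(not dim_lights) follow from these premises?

By case analysis on forward_appeal: premise 1 gives O(forward_appeal -> quarantine_ballot) and premise 4 gives O(not forward_appeal -> quarantine_ballot), so O(quarantine_ballot) either way.
The contrapositive of premise 9 (O(not pay_taxes -> not quarantine_ballot)) is O(quarantine_ballot -> pay_taxes), and O(quarantine_ballot) is already established, so O(pay_taxes).
The contrapositive of premise 5 (O(not authorize_dataset -> not pay_taxes)) is O(pay_taxes -> authorize_dataset), and O(pay_taxes) is already established, so O(authorize_dataset).
Premise 8 is O(not quarantine_host -> not authorize_dataset); contrapositively O(authorize_dataset -> quarantine_host). Since O(authorize_dataset) holds, K gives O(quarantine_host).
Premise 7 is O(not hold_funds -> not quarantine_host); contrapositively O(quarantine_host -> hold_funds). Since O(quarantine_host) holds, K gives O(hold_funds).
The contrapositive of premise 10 (O(dim_lights -> not hold_funds)) is O(hold_funds -> not dim_lights), and O(hold_funds) is already established, so O(not dim_lights).
Premises 2, 3, 6 do not contribute to this derivation.
So O(not dim_lights) follows.

Yes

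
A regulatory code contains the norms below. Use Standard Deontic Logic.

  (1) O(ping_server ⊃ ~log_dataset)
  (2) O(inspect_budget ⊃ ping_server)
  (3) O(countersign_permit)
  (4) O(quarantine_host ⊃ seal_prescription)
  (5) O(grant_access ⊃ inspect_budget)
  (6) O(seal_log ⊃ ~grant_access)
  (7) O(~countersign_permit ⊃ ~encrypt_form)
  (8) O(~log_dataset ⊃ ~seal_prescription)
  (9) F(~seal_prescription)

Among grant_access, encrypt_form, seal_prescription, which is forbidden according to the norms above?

grant_access

Premise 9 is F(~seal_prescription), i.e. O(seal_prescription).
Premise 8 is O(~log_dataset ⊃ ~seal_prescription); contrapositively O(seal_prescription ⊃ log_dataset). Since O(seal_prescription) holds, K gives O(log_dataset).
Premise 1, O(ping_server ⊃ ~log_dataset), contraposes to O(log_dataset ⊃ ~ping_server); with O(log_dataset) we get O(~ping_server).
Premise 2, O(inspect_budget ⊃ ping_server), contraposes to O(~ping_server ⊃ ~inspect_budget); with O(~ping_server) we get O(~inspect_budget).
The contrapositive of premise 5 (O(grant_access ⊃ inspect_budget)) is O(~inspect_budget ⊃ ~grant_access), and O(~inspect_budget) is already established, so O(~grant_access).
So O(~grant_access) holds, i.e. grant_access is forbidden. None of the other listed options is forbidden under the premises.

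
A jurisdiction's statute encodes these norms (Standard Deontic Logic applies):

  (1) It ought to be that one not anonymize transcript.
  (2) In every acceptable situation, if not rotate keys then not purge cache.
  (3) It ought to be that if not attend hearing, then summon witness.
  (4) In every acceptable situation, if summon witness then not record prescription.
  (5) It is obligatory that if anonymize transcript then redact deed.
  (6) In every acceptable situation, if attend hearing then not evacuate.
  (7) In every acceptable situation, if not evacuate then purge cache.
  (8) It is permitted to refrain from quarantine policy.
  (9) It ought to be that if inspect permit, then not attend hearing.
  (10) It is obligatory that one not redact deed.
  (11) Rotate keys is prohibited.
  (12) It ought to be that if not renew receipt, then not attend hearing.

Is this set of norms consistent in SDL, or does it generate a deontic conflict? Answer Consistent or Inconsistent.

Consistent

Premise 5 is O(anonymize_transcript → redact_deed), but O(anonymize_transcript) is not derivable from the premises, so it does not yield O(redact_deed).
So O(redact_deed) is not derivable, and the apparent clash with O(¬redact_deed) does not arise.
A world satisfying every obligation exists (e.g. anonymize_transcript=false, attend_hearing=false, evacuate=true, inspect_permit=false, purge_cache=false, quarantine_policy=false, record_prescription=false, redact_deed=false, renew_receipt=false, rotate_keys=false, summon_witness=true); no atom is both obligatory and forbidden, so the set is consistent.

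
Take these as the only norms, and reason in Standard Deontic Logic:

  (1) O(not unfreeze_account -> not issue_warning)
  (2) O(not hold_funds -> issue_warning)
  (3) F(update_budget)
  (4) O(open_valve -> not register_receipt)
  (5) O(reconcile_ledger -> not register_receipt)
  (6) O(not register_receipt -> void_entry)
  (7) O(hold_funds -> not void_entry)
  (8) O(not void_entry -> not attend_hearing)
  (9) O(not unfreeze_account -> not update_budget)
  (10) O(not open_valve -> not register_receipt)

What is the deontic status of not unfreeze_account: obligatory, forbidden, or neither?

Forbidden

Premises 10 and 4 are O(not open_valve -> not register_receipt) and O(open_valve -> not register_receipt); every ideal world satisfies not open_valve or open_valve, so in either case not register_receipt holds — hence O(not register_receipt).
Applying K to premise 6 (O(not register_receipt -> void_entry)) and O(not register_receipt) yields O(void_entry).
Premise 7, O(hold_funds -> not void_entry), contraposes to O(void_entry -> not hold_funds); with O(void_entry) we get O(not hold_funds).
Premise 2 is O(not hold_funds -> issue_warning); since O(not hold_funds), deontic closure gives O(issue_warning).
The contrapositive of premise 1 (O(not unfreeze_account -> not issue_warning)) is O(issue_warning -> unfreeze_account), and O(issue_warning) is already established, so O(unfreeze_account).
Premises 3, 5, 8, 9 do not contribute to this derivation.
Thus O(unfreeze_account), which is F(not unfreeze_account): not unfreeze_account is forbidden.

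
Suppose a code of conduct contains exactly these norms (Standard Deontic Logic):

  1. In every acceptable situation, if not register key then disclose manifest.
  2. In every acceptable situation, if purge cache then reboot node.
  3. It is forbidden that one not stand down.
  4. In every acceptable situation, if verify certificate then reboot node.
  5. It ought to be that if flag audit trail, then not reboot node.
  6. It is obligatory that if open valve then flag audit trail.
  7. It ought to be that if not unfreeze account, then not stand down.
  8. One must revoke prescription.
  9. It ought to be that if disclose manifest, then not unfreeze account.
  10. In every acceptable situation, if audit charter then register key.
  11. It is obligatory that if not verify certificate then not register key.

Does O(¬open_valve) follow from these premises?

F(¬stand_down) at premise 3 means O(stand_down).
The contrapositive of premise 7 (O(¬unfreeze_account → ¬stand_down)) is O(stand_down → unfreeze_account), and O(stand_down) is already established, so O(unfreeze_account).
The contrapositive of premise 9 (O(disclose_manifest → ¬unfreeze_account)) is O(unfreeze_account → ¬disclose_manifest), and O(unfreeze_account) is already established, so O(¬disclose_manifest).
The contrapositive of premise 1 (O(¬register_key → disclose_manifest)) is O(¬disclose_manifest → register_key), and O(¬disclose_manifest) is already established, so O(register_key).
The contrapositive of premise 11 (O(¬verify_certificate → ¬register_key)) is O(register_key → verify_certificate), and O(register_key) is already established, so O(verify_certificate).
With premise 4, O(verify_certificate → reboot_node), the K-axiom yields O(reboot_node).
Premise 5, O(flag_audit_trail → ¬reboot_node), contraposes to O(reboot_node → ¬flag_audit_trail); with O(reboot_node) we get O(¬flag_audit_trail).
Premise 6 is O(open_valve → flag_audit_trail); contrapositively O(¬flag_audit_trail → ¬open_valve). Since O(¬flag_audit_trail) holds, K gives O(¬open_valve).
Premises 2, 8, 10 do not contribute to this derivation.
So O(¬open_valve) follows.

Yes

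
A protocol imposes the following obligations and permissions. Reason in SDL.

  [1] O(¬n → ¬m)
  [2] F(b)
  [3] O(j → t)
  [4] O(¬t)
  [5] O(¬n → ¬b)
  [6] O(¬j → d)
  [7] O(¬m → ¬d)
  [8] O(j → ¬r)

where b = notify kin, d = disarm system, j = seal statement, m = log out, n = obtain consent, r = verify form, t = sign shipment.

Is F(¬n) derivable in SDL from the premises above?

Yes

Premise 4 gives O(¬t).
Premise 3, O(j → t), contraposes to O(¬t → ¬j); with O(¬t) we get O(¬j).
From O(¬j) and premise 6, O(¬j → d), we obtain O(d).
The contrapositive of premise 7 (O(¬m → ¬d)) is O(d → m), and O(d) is already established, so O(m).
Premise 1 is O(¬n → ¬m); contrapositively O(m → n). Since O(m) holds, K gives O(n).
Premises 2, 5, 8 do not contribute to this derivation.
So O(n) holds, i.e. F(¬n). The claim follows.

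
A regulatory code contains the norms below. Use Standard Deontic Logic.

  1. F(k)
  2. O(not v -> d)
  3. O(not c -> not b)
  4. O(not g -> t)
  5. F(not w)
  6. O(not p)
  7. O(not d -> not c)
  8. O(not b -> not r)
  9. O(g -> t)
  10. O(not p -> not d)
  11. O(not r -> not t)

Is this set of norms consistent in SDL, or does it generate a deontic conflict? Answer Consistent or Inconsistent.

Inconsistent

Premises 9 and 4 are O(g -> t) and O(not g -> t); every ideal world satisfies g or not g, so in either case t holds — hence O(t).
The contrapositive of premise 11 (O(not r -> not t)) is O(t -> r), and O(t) is already established, so O(r).
The contrapositive of premise 8 (O(not b -> not r)) is O(r -> b), and O(r) is already established, so O(b).
Premise 3, O(not c -> not b), contraposes to O(b -> c); with O(b) we get O(c).
Premise 7 is O(not d -> not c); contrapositively O(c -> d). Since O(c) holds, K gives O(d).
Premise 10, O(not p -> not d), contraposes to O(d -> p); with O(d) we get O(p).
However, premise 6 gives O(not p).
We now have both O(p) and O(not p) — p is simultaneously obligatory and forbidden, violating the D-axiom.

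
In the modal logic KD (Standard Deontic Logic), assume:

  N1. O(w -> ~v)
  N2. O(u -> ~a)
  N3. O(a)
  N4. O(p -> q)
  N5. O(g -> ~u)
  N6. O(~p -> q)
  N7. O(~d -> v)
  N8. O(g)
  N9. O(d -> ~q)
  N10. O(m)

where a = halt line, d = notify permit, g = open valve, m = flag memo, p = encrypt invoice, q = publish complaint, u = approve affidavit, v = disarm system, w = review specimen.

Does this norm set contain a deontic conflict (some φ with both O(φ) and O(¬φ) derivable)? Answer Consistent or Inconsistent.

Consistent

Premise 2 is O(u -> ~a), but O(u) is not derivable from the premises, so it does not yield O(~a).
So O(~a) is not derivable, and the apparent clash with O(a) does not arise.
A world satisfying every obligation exists (e.g. a=true, d=false, g=true, m=true, p=false, q=true, u=false, v=true, w=false); no atom is both obligatory and forbidden, so the set is consistent.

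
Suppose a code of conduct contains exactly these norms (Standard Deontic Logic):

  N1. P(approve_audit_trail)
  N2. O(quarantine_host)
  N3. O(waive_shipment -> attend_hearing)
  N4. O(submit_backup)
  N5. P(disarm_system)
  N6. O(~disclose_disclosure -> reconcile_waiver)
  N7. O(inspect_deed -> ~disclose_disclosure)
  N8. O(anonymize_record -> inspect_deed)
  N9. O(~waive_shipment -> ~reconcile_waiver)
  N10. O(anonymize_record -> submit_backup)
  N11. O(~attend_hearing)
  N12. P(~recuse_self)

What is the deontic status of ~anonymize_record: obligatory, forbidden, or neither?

From premise 11 we have O(~attend_hearing).
Premise 3 is O(waive_shipment -> attend_hearing); contrapositively O(~attend_hearing -> ~waive_shipment). Since O(~attend_hearing) holds, K gives O(~waive_shipment).
With premise 9, O(~waive_shipment -> ~reconcile_waiver), the K-axiom yields O(~reconcile_waiver).
Premise 6 is O(~disclose_disclosure -> reconcile_waiver); contrapositively O(~reconcile_waiver -> disclose_disclosure). Since O(~reconcile_waiver) holds, K gives O(disclose_disclosure).
The contrapositive of premise 7 (O(inspect_deed -> ~disclose_disclosure)) is O(disclose_disclosure -> ~inspect_deed), and O(disclose_disclosure) is already established, so O(~inspect_deed).
Premise 8, O(anonymize_record -> inspect_deed), contraposes to O(~inspect_deed -> ~anonymize_record); with O(~inspect_deed) we get O(~anonymize_record).
Premises 1, 2, 4, 5, 10, 12 do not contribute to this derivation.
Hence ~anonymize_record is obligatory.

Obligatory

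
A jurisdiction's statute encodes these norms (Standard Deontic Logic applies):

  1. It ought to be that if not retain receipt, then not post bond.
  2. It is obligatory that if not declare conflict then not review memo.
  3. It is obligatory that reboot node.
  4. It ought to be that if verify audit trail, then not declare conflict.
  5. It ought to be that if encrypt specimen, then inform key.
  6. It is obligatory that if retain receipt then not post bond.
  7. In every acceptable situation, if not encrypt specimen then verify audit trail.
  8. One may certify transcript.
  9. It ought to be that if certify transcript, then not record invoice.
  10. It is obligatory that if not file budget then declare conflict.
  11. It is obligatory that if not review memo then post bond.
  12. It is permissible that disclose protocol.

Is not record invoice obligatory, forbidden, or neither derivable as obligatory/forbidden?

Premise 9 is O(certify_transcript → ¬record_invoice), but O(certify_transcript) is not derivable from the premises (the permission P(certify_transcript) asserts only ¬O(¬certify_transcript), not O(certify_transcript)), so it does not yield O(¬record_invoice).
No premise or chain of K-axiom applications forces O(¬record_invoice), and none forces O(record_invoice). So ¬record_invoice is neither obligatory nor forbidden under these norms.

Neither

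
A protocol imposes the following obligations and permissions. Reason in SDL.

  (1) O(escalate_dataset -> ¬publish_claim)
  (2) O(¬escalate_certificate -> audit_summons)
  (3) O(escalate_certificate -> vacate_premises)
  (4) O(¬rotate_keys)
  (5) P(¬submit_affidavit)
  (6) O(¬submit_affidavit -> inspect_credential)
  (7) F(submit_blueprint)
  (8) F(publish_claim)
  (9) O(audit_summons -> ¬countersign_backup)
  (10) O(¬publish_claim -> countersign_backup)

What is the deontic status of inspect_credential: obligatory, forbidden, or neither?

Premise 6 is O(¬submit_affidavit -> inspect_credential), but O(¬submit_affidavit) is not derivable from the premises (the permission P(¬submit_affidavit) asserts only ¬O(submit_affidavit), not O(¬submit_affidavit)), so it does not yield O(inspect_credential).
No premise or chain of K-axiom applications forces O(inspect_credential), and none forces O(¬inspect_credential). So inspect_credential is neither obligatory nor forbidden under these norms.

Neither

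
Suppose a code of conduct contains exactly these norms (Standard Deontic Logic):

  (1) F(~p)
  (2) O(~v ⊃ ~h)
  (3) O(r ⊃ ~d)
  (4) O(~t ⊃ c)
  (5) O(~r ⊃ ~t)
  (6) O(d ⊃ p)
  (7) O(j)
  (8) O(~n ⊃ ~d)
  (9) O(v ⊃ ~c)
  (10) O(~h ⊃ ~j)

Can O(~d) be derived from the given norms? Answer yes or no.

Yes

Premise 7 gives O(j).
Premise 10 is O(~h ⊃ ~j); contrapositively O(j ⊃ h). Since O(j) holds, K gives O(h).
Premise 2 is O(~v ⊃ ~h); contrapositively O(h ⊃ v). Since O(h) holds, K gives O(v).
With premise 9, O(v ⊃ ~c), the K-axiom yields O(~c).
The contrapositive of premise 4 (O(~t ⊃ c)) is O(~c ⊃ t), and O(~c) is already established, so O(t).
Premise 5 is O(~r ⊃ ~t); contrapositively O(t ⊃ r). Since O(t) holds, K gives O(r).
With premise 3, O(r ⊃ ~d), the K-axiom yields O(~d).
Premises 1, 6, 8 do not contribute to this derivation.
So O(~d) follows.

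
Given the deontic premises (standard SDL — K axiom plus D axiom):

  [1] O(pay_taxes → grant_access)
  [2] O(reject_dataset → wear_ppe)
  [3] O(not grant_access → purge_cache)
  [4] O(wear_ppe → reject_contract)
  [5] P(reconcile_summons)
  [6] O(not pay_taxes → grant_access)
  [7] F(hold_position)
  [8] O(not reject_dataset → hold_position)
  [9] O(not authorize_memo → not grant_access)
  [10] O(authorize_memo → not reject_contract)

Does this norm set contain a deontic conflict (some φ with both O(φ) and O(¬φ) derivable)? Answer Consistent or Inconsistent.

Premises 1 and 6 cover both cases: O(pay_taxes → grant_access) and O(not pay_taxes → grant_access). Since pay_taxes ∨ not pay_taxes is a tautology, O(grant_access) follows.
Premise 9, O(not authorize_memo → not grant_access), contraposes to O(grant_access → authorize_memo); with O(grant_access) we get O(authorize_memo).
With premise 10, O(authorize_memo → not reject_contract), the K-axiom yields O(not reject_contract).
Premise 4 is O(wear_ppe → reject_contract); contrapositively O(not reject_contract → not wear_ppe). Since O(not reject_contract) holds, K gives O(not wear_ppe).
Premise 2, O(reject_dataset → wear_ppe), contraposes to O(not wear_ppe → not reject_dataset); with O(not wear_ppe) we get O(not reject_dataset).
From O(not reject_dataset) and premise 8, O(not reject_dataset → hold_position), we obtain O(hold_position).
Yet premise 7 is F(hold_position), i.e. O(not hold_position).
We now have both O(hold_position) and O(not hold_position) — hold_position is simultaneously obligatory and forbidden, violating the D-axiom.

Inconsistent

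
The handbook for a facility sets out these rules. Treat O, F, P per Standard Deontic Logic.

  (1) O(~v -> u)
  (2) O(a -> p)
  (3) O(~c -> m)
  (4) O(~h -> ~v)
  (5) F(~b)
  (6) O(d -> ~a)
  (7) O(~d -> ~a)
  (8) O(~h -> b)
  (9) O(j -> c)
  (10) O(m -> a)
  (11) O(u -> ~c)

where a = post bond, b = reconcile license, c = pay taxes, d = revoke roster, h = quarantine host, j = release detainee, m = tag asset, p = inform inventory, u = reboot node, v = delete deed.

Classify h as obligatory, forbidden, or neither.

By case analysis on ~d: premise 7 gives O(~d -> ~a) and premise 6 gives O(d -> ~a), so O(~a) either way.
The contrapositive of premise 10 (O(m -> a)) is O(~a -> ~m), and O(~a) is already established, so O(~m).
Premise 3 is O(~c -> m); contrapositively O(~m -> c). Since O(~m) holds, K gives O(c).
Premise 11, O(u -> ~c), contraposes to O(c -> ~u); with O(c) we get O(~u).
The contrapositive of premise 1 (O(~v -> u)) is O(~u -> v), and O(~u) is already established, so O(v).
Premise 4 is O(~h -> ~v); contrapositively O(v -> h). Since O(v) holds, K gives O(h).
Premises 2, 5, 8, 9 do not contribute to this derivation.
Hence h is obligatory.

Obligatory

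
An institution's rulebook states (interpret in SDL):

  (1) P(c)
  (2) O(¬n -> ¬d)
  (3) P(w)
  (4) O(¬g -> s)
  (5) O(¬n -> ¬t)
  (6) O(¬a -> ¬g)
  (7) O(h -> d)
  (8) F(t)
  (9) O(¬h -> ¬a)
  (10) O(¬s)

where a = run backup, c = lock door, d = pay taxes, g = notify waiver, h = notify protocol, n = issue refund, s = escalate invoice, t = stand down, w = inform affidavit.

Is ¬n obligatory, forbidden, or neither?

Forbidden

Premise 10 states O(¬s) outright.
Premise 4 is O(¬g -> s); contrapositively O(¬s -> g). Since O(¬s) holds, K gives O(g).
Premise 6, O(¬a -> ¬g), contraposes to O(g -> a); with O(g) we get O(a).
Premise 9, O(¬h -> ¬a), contraposes to O(a -> h); with O(a) we get O(h).
Applying K to premise 7 (O(h -> d)) and O(h) yields O(d).
The contrapositive of premise 2 (O(¬n -> ¬d)) is O(d -> n), and O(d) is already established, so O(n).
Premises 1, 3, 5, 8 do not contribute to this derivation.
Thus O(n), which is F(¬n): ¬n is forbidden.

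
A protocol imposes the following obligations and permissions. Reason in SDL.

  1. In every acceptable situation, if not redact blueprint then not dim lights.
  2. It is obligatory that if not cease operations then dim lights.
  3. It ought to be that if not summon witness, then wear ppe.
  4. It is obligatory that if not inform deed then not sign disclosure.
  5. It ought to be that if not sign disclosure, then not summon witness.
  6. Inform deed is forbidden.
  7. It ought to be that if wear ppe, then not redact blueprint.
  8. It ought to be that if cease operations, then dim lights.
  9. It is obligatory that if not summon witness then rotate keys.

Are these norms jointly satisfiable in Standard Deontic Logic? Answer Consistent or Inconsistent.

Inconsistent

Premises 8 and 2 cover both cases: O(cease_operations → dim_lights) and O(¬cease_operations → dim_lights). Since cease_operations ∨ ¬cease_operations is a tautology, O(dim_lights) follows.
The contrapositive of premise 1 (O(¬redact_blueprint → ¬dim_lights)) is O(dim_lights → redact_blueprint), and O(dim_lights) is already established, so O(redact_blueprint).
Premise 7, O(wear_ppe → ¬redact_blueprint), contraposes to O(redact_blueprint → ¬wear_ppe); with O(redact_blueprint) we get O(¬wear_ppe).
Premise 3 is O(¬summon_witness → wear_ppe); contrapositively O(¬wear_ppe → summon_witness). Since O(¬wear_ppe) holds, K gives O(summon_witness).
The contrapositive of premise 5 (O(¬sign_disclosure → ¬summon_witness)) is O(summon_witness → sign_disclosure), and O(summon_witness) is already established, so O(sign_disclosure).
The contrapositive of premise 4 (O(¬inform_deed → ¬sign_disclosure)) is O(sign_disclosure → inform_deed), and O(sign_disclosure) is already established, so O(inform_deed).
However, F(inform_deed) at premise 6 amounts to O(¬inform_deed).
We now have both O(inform_deed) and O(¬inform_deed) — inform_deed is simultaneously obligatory and forbidden, violating the D-axiom.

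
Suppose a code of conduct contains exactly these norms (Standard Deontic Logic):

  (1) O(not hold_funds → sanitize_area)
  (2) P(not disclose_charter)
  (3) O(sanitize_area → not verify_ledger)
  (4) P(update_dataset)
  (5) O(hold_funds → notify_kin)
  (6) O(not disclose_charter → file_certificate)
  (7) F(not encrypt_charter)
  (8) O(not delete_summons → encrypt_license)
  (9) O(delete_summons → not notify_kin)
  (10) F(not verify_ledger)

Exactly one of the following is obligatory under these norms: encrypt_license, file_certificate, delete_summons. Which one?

F(not verify_ledger) at premise 10 means O(verify_ledger).
Premise 3 is O(sanitize_area → not verify_ledger); contrapositively O(verify_ledger → not sanitize_area). Since O(verify_ledger) holds, K gives O(not sanitize_area).
The contrapositive of premise 1 (O(not hold_funds → sanitize_area)) is O(not sanitize_area → hold_funds), and O(not sanitize_area) is already established, so O(hold_funds).
Premise 5 is O(hold_funds → notify_kin); since O(hold_funds), deontic closure gives O(notify_kin).
Premise 9 is O(delete_summons → not notify_kin); contrapositively O(notify_kin → not delete_summons). Since O(notify_kin) holds, K gives O(not delete_summons).
Applying K to premise 8 (O(not delete_summons → encrypt_license)) and O(not delete_summons) yields O(encrypt_license).
So O(encrypt_license) holds — encrypt_license is obligatory. None of the other listed options is made obligatory by any chain of premises.

encrypt_license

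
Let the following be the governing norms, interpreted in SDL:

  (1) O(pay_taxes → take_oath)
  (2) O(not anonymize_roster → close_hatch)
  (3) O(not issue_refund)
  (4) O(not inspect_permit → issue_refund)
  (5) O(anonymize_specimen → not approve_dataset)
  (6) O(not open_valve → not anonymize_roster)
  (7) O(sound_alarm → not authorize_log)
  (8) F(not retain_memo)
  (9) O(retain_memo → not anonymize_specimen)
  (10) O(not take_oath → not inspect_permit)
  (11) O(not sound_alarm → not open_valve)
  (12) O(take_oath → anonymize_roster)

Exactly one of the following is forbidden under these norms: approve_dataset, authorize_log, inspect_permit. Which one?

authorize_log

From premise 3 we have O(not issue_refund).
Premise 4, O(not inspect_permit → issue_refund), contraposes to O(not issue_refund → inspect_permit); with O(not issue_refund) we get O(inspect_permit).
The contrapositive of premise 10 (O(not take_oath → not inspect_permit)) is O(inspect_permit → take_oath), and O(inspect_permit) is already established, so O(take_oath).
With premise 12, O(take_oath → anonymize_roster), the K-axiom yields O(anonymize_roster).
The contrapositive of premise 6 (O(not open_valve → not anonymize_roster)) is O(anonymize_roster → open_valve), and O(anonymize_roster) is already established, so O(open_valve).
Premise 11 is O(not sound_alarm → not open_valve); contrapositively O(open_valve → sound_alarm). Since O(open_valve) holds, K gives O(sound_alarm).
From O(sound_alarm) and premise 7, O(sound_alarm → not authorize_log), we obtain O(not authorize_log).
So O(not authorize_log) holds, i.e. authorize_log is forbidden. None of the other listed options is forbidden under the premises.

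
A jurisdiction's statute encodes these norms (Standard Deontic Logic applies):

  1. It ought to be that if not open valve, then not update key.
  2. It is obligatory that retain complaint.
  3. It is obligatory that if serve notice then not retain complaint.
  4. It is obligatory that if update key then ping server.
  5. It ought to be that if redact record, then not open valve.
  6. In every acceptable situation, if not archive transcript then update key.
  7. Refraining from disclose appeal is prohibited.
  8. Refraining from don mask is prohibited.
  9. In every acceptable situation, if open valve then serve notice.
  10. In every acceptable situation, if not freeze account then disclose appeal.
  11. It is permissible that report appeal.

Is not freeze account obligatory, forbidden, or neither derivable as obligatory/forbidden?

Premise 10 is O(¬freeze_account → disclose_appeal); even if O(disclose_appeal) held, inferring O(¬freeze_account) would be affirming the consequent — invalid.
No premise or chain of K-axiom applications forces O(¬freeze_account), and none forces O(freeze_account). So ¬freeze_account is neither obligatory nor forbidden under these norms.

Neither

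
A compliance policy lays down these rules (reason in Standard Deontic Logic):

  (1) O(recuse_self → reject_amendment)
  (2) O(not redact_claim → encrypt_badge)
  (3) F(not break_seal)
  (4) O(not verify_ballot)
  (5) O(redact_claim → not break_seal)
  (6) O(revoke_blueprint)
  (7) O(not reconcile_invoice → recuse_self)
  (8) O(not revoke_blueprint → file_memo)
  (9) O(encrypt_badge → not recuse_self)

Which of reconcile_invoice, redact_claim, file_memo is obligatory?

Premise 3, F(not break_seal), is equivalent to O(break_seal).
The contrapositive of premise 5 (O(redact_claim → not break_seal)) is O(break_seal → not redact_claim), and O(break_seal) is already established, so O(not redact_claim).
With premise 2, O(not redact_claim → encrypt_badge), the K-axiom yields O(encrypt_badge).
With premise 9, O(encrypt_badge → not recuse_self), the K-axiom yields O(not recuse_self).
Premise 7, O(not reconcile_invoice → recuse_self), contraposes to O(not recuse_self → reconcile_invoice); with O(not recuse_self) we get O(reconcile_invoice).
So O(reconcile_invoice) holds — reconcile_invoice is obligatory. None of the other listed options is made obligatory by any chain of premises.

reconcile_invoice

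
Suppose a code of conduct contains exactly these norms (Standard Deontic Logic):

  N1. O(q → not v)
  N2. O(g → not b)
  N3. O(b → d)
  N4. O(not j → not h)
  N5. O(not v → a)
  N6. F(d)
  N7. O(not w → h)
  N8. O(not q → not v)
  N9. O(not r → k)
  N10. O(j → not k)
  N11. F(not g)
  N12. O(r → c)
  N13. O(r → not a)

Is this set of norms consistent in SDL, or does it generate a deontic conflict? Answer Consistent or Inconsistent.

Premise 3 is O(b → d), but O(b) is not derivable from the premises, so it does not yield O(d).
So O(d) is not derivable, and the apparent clash with O(not d) does not arise.
A world satisfying every obligation exists (e.g. a=true, b=false, c=false, d=false, g=true, h=false, j=false, k=true, q=false, r=false, v=false, w=true); no atom is both obligatory and forbidden, so the set is consistent.

Consistent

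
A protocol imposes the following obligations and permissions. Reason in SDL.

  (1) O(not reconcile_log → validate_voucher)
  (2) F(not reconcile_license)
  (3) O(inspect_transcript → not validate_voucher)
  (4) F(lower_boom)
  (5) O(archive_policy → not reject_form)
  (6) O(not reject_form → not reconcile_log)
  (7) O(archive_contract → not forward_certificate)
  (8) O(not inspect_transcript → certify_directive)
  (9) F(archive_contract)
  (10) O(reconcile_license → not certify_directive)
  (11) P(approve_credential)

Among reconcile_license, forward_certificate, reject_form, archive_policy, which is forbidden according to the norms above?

Premise 2, F(not reconcile_license), is equivalent to O(reconcile_license).
With premise 10, O(reconcile_license → not certify_directive), the K-axiom yields O(not certify_directive).
Premise 8 is O(not inspect_transcript → certify_directive); contrapositively O(not certify_directive → inspect_transcript). Since O(not certify_directive) holds, K gives O(inspect_transcript).
Applying K to premise 3 (O(inspect_transcript → not validate_voucher)) and O(inspect_transcript) yields O(not validate_voucher).
Premise 1, O(not reconcile_log → validate_voucher), contraposes to O(not validate_voucher → reconcile_log); with O(not validate_voucher) we get O(reconcile_log).
Premise 6, O(not reject_form → not reconcile_log), contraposes to O(reconcile_log → reject_form); with O(reconcile_log) we get O(reject_form).
Premise 5 is O(archive_policy → not reject_form); contrapositively O(reject_form → not archive_policy). Since O(reject_form) holds, K gives O(not archive_policy).
So O(not archive_policy) holds, i.e. archive_policy is forbidden. None of the other listed options is forbidden under the premises.

archive_policy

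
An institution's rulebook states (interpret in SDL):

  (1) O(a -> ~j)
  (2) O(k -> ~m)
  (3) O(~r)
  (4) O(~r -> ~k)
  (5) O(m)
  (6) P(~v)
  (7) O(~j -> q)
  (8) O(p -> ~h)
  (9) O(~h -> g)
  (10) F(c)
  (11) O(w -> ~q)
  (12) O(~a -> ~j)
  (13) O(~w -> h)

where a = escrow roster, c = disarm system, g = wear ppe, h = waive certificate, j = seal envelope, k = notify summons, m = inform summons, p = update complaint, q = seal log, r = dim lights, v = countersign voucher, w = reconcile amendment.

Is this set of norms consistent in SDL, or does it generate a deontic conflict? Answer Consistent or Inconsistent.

Premise 2 is O(k -> ~m), but O(k) is not derivable from the premises, so it does not yield O(~m).
So O(~m) is not derivable, and the apparent clash with O(m) does not arise.
A world satisfying every obligation exists (e.g. a=false, c=false, g=false, h=true, j=false, k=false, m=true, p=false, q=true, r=false, v=false, w=false); no atom is both obligatory and forbidden, so the set is consistent.

Consistent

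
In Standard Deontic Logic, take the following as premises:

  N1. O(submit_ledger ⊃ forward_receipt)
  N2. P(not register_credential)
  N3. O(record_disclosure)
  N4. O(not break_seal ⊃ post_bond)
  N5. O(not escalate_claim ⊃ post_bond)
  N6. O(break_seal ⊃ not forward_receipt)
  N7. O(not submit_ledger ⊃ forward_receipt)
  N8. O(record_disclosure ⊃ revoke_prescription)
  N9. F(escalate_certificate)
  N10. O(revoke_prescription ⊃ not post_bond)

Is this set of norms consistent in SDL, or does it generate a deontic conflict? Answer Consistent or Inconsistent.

Inconsistent

Premises 1 and 7 cover both cases: O(submit_ledger ⊃ forward_receipt) and O(not submit_ledger ⊃ forward_receipt). Since submit_ledger ∨ not submit_ledger is a tautology, O(forward_receipt) follows.
The contrapositive of premise 6 (O(break_seal ⊃ not forward_receipt)) is O(forward_receipt ⊃ not break_seal), and O(forward_receipt) is already established, so O(not break_seal).
With premise 4, O(not break_seal ⊃ post_bond), the K-axiom yields O(post_bond).
Premise 10, O(revoke_prescription ⊃ not post_bond), contraposes to O(post_bond ⊃ not revoke_prescription); with O(post_bond) we get O(not revoke_prescription).
Premise 8, O(record_disclosure ⊃ revoke_prescription), contraposes to O(not revoke_prescription ⊃ not record_disclosure); with O(not revoke_prescription) we get O(not record_disclosure).
However, premise 3 gives O(record_disclosure).
We now have both O(not record_disclosure) and O(record_disclosure) — record_disclosure is simultaneously obligatory and forbidden, violating the D-axiom.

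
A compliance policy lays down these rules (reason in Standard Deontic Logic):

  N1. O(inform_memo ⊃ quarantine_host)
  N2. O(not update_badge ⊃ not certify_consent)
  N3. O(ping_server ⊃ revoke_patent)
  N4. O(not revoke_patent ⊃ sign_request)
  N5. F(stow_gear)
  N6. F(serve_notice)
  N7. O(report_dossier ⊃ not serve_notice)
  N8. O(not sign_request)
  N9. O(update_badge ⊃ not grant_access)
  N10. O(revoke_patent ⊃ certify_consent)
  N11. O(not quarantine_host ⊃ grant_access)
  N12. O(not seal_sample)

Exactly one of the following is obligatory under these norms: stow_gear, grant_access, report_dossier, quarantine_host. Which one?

quarantine_host

Premise 8 states O(not sign_request) outright.
The contrapositive of premise 4 (O(not revoke_patent ⊃ sign_request)) is O(not sign_request ⊃ revoke_patent), and O(not sign_request) is already established, so O(revoke_patent).
Premise 10 is O(revoke_patent ⊃ certify_consent); since O(revoke_patent), deontic closure gives O(certify_consent).
The contrapositive of premise 2 (O(not update_badge ⊃ not certify_consent)) is O(certify_consent ⊃ update_badge), and O(certify_consent) is already established, so O(update_badge).
Premise 9 is O(update_badge ⊃ not grant_access); since O(update_badge), deontic closure gives O(not grant_access).
The contrapositive of premise 11 (O(not quarantine_host ⊃ grant_access)) is O(not grant_access ⊃ quarantine_host), and O(not grant_access) is already established, so O(quarantine_host).
So O(quarantine_host) holds — quarantine_host is obligatory. None of the other listed options is made obligatory by any chain of premises.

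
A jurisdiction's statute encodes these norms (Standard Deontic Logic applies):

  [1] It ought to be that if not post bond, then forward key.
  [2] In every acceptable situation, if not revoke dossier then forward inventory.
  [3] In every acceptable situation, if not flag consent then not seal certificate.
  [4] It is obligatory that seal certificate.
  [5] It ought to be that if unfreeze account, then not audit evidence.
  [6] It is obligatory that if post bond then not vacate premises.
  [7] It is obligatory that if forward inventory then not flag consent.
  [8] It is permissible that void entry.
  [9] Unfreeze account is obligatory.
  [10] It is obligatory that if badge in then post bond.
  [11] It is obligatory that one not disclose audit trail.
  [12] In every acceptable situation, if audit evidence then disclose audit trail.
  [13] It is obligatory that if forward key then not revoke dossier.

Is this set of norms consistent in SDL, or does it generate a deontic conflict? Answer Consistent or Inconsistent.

Premise 12 is O(audit_evidence → disclose_audit_trail), but O(audit_evidence) is not derivable from the premises, so it does not yield O(disclose_audit_trail).
So O(disclose_audit_trail) is not derivable, and the apparent clash with O(¬disclose_audit_trail) does not arise.
A world satisfying every obligation exists (e.g. audit_evidence=false, badge_in=false, disclose_audit_trail=false, flag_consent=true, forward_inventory=false, forward_key=false, post_bond=true, revoke_dossier=true, seal_certificate=true, unfreeze_account=true, vacate_premises=false, void_entry=false); no atom is both obligatory and forbidden, so the set is consistent.

Consistent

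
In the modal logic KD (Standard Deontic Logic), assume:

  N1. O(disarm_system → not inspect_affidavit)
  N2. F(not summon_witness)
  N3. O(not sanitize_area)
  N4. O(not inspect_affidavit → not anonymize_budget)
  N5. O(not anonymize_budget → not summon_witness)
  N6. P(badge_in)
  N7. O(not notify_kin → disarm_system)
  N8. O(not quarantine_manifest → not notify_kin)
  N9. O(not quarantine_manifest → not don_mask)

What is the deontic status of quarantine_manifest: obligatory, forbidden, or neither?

Premise 2 is F(not summon_witness), i.e. O(summon_witness).
Premise 5 is O(not anonymize_budget → not summon_witness); contrapositively O(summon_witness → anonymize_budget). Since O(summon_witness) holds, K gives O(anonymize_budget).
Premise 4, O(not inspect_affidavit → not anonymize_budget), contraposes to O(anonymize_budget → inspect_affidavit); with O(anonymize_budget) we get O(inspect_affidavit).
Premise 1 is O(disarm_system → not inspect_affidavit); contrapositively O(inspect_affidavit → not disarm_system). Since O(inspect_affidavit) holds, K gives O(not disarm_system).
Premise 7, O(not notify_kin → disarm_system), contraposes to O(not disarm_system → notify_kin); with O(not disarm_system) we get O(notify_kin).
Premise 8 is O(not quarantine_manifest → not notify_kin); contrapositively O(notify_kin → quarantine_manifest). Since O(notify_kin) holds, K gives O(quarantine_manifest).
Premises 3, 6, 9 do not contribute to this derivation.
Hence quarantine_manifest is obligatory.

Obligatory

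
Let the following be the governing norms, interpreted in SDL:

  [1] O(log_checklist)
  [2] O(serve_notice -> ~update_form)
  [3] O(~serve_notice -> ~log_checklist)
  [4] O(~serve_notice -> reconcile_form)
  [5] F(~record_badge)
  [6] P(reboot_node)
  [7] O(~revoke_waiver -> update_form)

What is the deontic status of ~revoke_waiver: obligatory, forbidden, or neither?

Forbidden

Premise 1 gives O(log_checklist).
Premise 3 is O(~serve_notice -> ~log_checklist); contrapositively O(log_checklist -> serve_notice). Since O(log_checklist) holds, K gives O(serve_notice).
With premise 2, O(serve_notice -> ~update_form), the K-axiom yields O(~update_form).
The contrapositive of premise 7 (O(~revoke_waiver -> update_form)) is O(~update_form -> revoke_waiver), and O(~update_form) is already established, so O(revoke_waiver).
Premises 4, 5, 6 do not contribute to this derivation.
Thus O(revoke_waiver), which is F(~revoke_waiver): ~revoke_waiver is forbidden.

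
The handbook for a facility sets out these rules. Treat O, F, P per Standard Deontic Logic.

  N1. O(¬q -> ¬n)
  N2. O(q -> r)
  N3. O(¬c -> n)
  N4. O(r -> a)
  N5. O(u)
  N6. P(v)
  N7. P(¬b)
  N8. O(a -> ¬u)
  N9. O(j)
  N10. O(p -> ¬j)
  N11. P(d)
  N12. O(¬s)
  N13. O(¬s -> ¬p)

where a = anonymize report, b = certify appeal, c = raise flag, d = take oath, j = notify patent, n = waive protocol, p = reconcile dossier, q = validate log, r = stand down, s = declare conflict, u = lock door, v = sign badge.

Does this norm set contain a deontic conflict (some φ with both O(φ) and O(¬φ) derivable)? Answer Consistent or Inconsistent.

Consistent

Premise 10 is O(p -> ¬j), but O(p) is not derivable from the premises, so it does not yield O(¬j).
So O(¬j) is not derivable, and the apparent clash with O(j) does not arise.
A world satisfying every obligation exists (e.g. a=false, b=false, c=true, d=false, j=true, n=false, p=false, q=false, r=false, s=false, u=true, v=false); no atom is both obligatory and forbidden, so the set is consistent.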